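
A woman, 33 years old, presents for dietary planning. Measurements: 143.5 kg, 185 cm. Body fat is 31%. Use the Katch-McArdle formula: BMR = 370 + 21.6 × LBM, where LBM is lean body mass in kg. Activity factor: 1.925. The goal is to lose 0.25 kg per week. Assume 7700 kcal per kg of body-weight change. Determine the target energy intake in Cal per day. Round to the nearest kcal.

LBM = 143.5 × (1 − 0.31) = 99.015 kg. Katch-McArdle: BMR = 370 + 21.6 × 99.015 = 2508.724 kcal/day.
TEE = 2508.724 × 1.925 = 4829.2937 kcal/day.
Required daily deficit = 0.25 × 7700 ÷ 7 = 275 kcal/day.
Target intake = 4829.2937 − 275 = 4554.2937 kcal/day.

4554 Cal per day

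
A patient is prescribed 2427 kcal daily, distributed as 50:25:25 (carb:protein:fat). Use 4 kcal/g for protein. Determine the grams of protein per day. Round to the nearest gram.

Protein energy = 25% × 2427 = 606.75 kcal.
At 4 kcal/g: 606.75 ÷ 4 = 151.6875 g.

152 g/day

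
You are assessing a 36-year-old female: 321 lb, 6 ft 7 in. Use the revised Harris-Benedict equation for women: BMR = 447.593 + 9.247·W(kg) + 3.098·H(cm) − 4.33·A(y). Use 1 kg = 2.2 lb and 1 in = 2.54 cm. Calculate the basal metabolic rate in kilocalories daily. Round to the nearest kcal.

2263 kilocalories daily

Convert to metric: weight = 321 ÷ 2.2 = 145.9091 kg; height = (6×12 + 7) × 2.54 = 79 × 2.54 = 200.66 cm.
Harris-Benedict: BMR = 447.593 + 9.247(145.9091) + 3.098(200.66) − 4.33(36) = 2262.579 kcal/day.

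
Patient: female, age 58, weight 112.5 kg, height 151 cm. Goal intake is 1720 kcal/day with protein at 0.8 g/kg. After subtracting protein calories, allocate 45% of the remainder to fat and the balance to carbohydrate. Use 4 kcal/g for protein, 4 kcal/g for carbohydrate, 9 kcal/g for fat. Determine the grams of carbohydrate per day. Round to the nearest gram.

187 g/day

Protein = 0.8 × 112.5 = 90 g → 90 × 4 = 360 kcal.
Non-protein calories = 1720 − 360 = 1360 kcal.
Fat: 45% × 1360 = 612 kcal; carbohydrate: 748 kcal.
Carbohydrate: 748 kcal ÷ 4 kcal/g = 187 g.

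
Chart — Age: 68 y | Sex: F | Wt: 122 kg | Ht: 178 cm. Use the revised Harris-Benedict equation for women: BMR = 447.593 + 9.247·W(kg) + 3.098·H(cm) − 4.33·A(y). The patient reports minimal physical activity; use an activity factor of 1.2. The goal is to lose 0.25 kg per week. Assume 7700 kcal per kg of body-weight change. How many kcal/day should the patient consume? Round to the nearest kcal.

Harris-Benedict: BMR = 447.593 + 9.247(122) + 3.098(178) − 4.33(68) = 1832.731 kcal/day.
TEE = 1832.731 × 1.2 = 2199.2772 kcal/day.
Required daily deficit = 0.25 × 7700 ÷ 7 = 275 kcal/day.
Target intake = 2199.2772 − 275 = 1924.2772 kcal/day.

1924 kcal/day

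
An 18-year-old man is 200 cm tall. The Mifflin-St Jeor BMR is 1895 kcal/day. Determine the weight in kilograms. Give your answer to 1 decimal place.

1895 = 10·W + 6.25(200) − 5(18) + 5
10·W = 1895 − 1165 = 730, so W = 73 kg.

73.0 kg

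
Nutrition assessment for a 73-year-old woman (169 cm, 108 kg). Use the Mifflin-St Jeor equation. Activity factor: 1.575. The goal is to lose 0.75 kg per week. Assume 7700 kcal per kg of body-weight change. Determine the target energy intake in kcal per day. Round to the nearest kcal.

Mifflin-St Jeor (female): BMR = 10(108) + 6.25(169) − 5(73) − 161 = 1080 + 1056.25 − 365 − 161 = 1610.25 kcal/day.
TEE = 1610.25 × 1.575 = 2536.1438 kcal/day.
Required daily deficit = 0.75 × 7700 ÷ 7 = 825 kcal/day.
Target intake = 2536.1438 − 825 = 1711.1438 kcal/day.

1711 kcal per day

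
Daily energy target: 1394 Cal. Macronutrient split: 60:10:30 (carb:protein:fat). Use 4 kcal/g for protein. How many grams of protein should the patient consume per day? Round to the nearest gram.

35 g/day

Protein energy = 10% × 1394 = 139.4 kcal.
At 4 kcal/g: 139.4 ÷ 4 = 34.85 g.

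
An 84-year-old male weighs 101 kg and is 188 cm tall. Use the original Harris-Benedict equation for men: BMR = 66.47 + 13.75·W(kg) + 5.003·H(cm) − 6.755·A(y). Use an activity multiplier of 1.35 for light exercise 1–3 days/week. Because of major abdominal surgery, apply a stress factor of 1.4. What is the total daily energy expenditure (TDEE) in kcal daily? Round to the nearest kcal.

Harris-Benedict: BMR = 66.47 + 13.75(101) + 5.003(188) − 6.755(84) = 1828.364 kcal/day.
TEE = BMR × activity factor = 1828.364 × 1.35 = 2468.2914 kcal/day.
Apply stress factor: 2468.2914 × 1.4 = 3455.608 kcal/day.

3456 kcal daily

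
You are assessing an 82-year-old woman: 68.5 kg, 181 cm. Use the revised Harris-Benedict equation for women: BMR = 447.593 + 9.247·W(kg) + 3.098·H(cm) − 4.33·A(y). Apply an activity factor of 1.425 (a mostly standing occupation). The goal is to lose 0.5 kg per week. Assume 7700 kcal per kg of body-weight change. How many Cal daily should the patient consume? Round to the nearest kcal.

1284 Cal daily

Harris-Benedict: BMR = 447.593 + 9.247(68.5) + 3.098(181) − 4.33(82) = 1286.6905 kcal/day.
TEE = 1286.6905 × 1.425 = 1833.534 kcal/day.
Required daily deficit = 0.5 × 7700 ÷ 7 = 550 kcal/day.
Target intake = 1833.534 − 550 = 1283.534 kcal/day.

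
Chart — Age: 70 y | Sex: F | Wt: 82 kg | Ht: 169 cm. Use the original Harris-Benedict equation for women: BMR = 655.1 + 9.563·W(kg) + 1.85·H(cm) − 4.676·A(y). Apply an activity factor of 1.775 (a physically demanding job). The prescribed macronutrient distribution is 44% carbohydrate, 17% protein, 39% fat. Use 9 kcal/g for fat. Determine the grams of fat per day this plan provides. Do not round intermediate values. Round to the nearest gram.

110 g/day

Harris-Benedict: BMR = 655.1 + 9.563(82) + 1.85(169) − 4.676(70) = 1424.596 kcal/day.
TEE = 1424.596 × 1.775 = 2528.6579 kcal/day.
Fat energy = 39% × 2528.6579 = 986.1766 kcal.
Fat = 986.1766 ÷ 9 kcal/g = 109.5752 g.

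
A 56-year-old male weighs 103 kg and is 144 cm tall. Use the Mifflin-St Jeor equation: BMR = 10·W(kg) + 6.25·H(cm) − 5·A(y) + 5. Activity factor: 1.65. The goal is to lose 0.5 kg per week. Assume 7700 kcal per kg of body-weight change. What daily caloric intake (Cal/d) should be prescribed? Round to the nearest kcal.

2181 Cal/d

Mifflin-St Jeor (male): BMR = 10(103) + 6.25(144) − 5(56) + 5 = 1030 + 900 − 280 + 5 = 1655 kcal/day.
TEE = 1655 × 1.65 = 2730.75 kcal/day.
Required daily deficit = 0.5 × 7700 ÷ 7 = 550 kcal/day.
Target intake = 2730.75 − 550 = 2180.75 kcal/day.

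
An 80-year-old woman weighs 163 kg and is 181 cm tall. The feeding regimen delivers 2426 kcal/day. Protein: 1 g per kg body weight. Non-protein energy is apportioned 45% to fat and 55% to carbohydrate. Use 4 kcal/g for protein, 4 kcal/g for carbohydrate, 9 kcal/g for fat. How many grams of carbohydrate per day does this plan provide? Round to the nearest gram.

244 g/day

Protein = 1 × 163 = 163 g → 163 × 4 = 652 kcal.
Non-protein calories = 2426 − 652 = 1774 kcal.
Fat: 45% × 1774 = 798.3 kcal; carbohydrate: 975.7 kcal.
Carbohydrate: 975.7 kcal ÷ 4 kcal/g = 243.925 g.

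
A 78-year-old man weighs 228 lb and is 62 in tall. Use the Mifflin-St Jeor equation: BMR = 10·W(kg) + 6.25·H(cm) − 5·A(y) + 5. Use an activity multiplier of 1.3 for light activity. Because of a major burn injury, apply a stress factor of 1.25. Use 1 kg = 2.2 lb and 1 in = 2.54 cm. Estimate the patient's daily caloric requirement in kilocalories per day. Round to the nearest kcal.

2658 kilocalories per day

Convert to metric: weight = 228 ÷ 2.2 = 103.6364 kg; height = 62 × 2.54 = 157.48 cm.
Mifflin-St Jeor (male): BMR = 10(103.6364) + 6.25(157.48) − 5(78) + 5 = 1036.3636 + 984.25 − 390 + 5 = 1635.6136 kcal/day.
TEE = BMR × activity factor = 1635.6136 × 1.3 = 2126.2977 kcal/day.
Apply stress factor: 2126.2977 × 1.25 = 2657.8722 kcal/day.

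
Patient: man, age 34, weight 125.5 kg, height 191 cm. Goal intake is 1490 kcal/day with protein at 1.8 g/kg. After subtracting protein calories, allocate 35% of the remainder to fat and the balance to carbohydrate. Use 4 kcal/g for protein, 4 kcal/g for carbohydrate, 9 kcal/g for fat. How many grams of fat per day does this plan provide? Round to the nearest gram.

Protein = 1.8 × 125.5 = 225.9 g → 225.9 × 4 = 903.6 kcal.
Non-protein calories = 1490 − 903.6 = 586.4 kcal.
Fat: 35% × 586.4 = 205.24 kcal; carbohydrate: 381.16 kcal.
Fat: 205.24 kcal ÷ 9 kcal/g = 22.8044 g.

23 g/day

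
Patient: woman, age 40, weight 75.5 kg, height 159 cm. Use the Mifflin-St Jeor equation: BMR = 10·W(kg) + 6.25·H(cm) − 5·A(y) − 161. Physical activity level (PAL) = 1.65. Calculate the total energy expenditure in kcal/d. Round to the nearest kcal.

Mifflin-St Jeor (female): BMR = 10(75.5) + 6.25(159) − 5(40) − 161 = 755 + 993.75 − 200 − 161 = 1387.75 kcal/day.
TEE = BMR × activity factor = 1387.75 × 1.65 = 2289.7875 kcal/day.

2290 kcal/d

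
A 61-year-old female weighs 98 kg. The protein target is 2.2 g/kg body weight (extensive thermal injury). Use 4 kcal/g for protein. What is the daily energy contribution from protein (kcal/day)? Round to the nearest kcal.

862 kcal/day

Protein = 2.2 g/kg × 98 kg = 215.6 g/day.
Protein energy = 215.6 g × 4 kcal/g = 862.4 kcal/day.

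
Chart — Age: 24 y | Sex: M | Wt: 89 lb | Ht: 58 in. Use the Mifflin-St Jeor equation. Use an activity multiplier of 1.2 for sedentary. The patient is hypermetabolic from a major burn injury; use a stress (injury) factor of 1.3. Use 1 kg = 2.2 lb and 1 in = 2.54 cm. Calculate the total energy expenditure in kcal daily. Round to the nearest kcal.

1888 kcal daily

Convert to metric: weight = 89 ÷ 2.2 = 40.4545 kg; height = 58 × 2.54 = 147.32 cm.
Mifflin-St Jeor (male): BMR = 10(40.4545) + 6.25(147.32) − 5(24) + 5 = 404.5455 + 920.75 − 120 + 5 = 1210.2955 kcal/day.
TEE = BMR × activity factor = 1210.2955 × 1.2 = 1452.3545 kcal/day.
Apply stress factor: 1452.3545 × 1.3 = 1888.0609 kcal/day.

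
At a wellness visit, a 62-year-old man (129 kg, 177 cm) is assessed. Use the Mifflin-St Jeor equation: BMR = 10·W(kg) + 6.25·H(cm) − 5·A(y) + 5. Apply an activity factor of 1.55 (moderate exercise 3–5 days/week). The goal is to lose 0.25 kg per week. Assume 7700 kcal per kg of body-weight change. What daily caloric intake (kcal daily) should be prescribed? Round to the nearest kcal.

2966 kcal daily

Mifflin-St Jeor (male): BMR = 10(129) + 6.25(177) − 5(62) + 5 = 1290 + 1106.25 − 310 + 5 = 2091.25 kcal/day.
TEE = 2091.25 × 1.55 = 3241.4375 kcal/day.
Required daily deficit = 0.25 × 7700 ÷ 7 = 275 kcal/day.
Target intake = 3241.4375 − 275 = 2966.4375 kcal/day.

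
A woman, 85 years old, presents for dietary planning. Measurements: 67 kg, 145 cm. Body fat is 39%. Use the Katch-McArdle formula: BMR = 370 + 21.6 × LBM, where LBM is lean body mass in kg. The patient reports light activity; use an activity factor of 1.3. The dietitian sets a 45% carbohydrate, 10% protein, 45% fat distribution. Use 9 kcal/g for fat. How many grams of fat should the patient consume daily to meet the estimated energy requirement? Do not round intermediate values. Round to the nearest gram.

81 g/day

LBM = 67 × (1 − 0.39) = 40.87 kg. Katch-McArdle: BMR = 370 + 21.6 × 40.87 = 1252.792 kcal/day.
TEE = 1252.792 × 1.3 = 1628.6296 kcal/day.
Fat energy = 45% × 1628.6296 = 732.8833 kcal.
Fat = 732.8833 ÷ 9 kcal/g = 81.4315 g.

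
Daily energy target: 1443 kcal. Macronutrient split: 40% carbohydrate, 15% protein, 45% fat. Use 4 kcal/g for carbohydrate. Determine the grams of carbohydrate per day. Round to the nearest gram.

Carbohydrate energy = 40% × 1443 = 577.2 kcal.
At 4 kcal/g: 577.2 ÷ 4 = 144.3 g.

144 g/day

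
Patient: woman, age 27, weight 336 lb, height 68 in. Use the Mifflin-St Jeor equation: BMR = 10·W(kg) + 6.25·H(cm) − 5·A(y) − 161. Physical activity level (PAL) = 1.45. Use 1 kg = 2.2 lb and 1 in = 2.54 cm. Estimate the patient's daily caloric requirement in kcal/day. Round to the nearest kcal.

Convert to metric: weight = 336 ÷ 2.2 = 152.7273 kg; height = 68 × 2.54 = 172.72 cm.
Mifflin-St Jeor (female): BMR = 10(152.7273) + 6.25(172.72) − 5(27) − 161 = 1527.2727 + 1079.5 − 135 − 161 = 2310.7727 kcal/day.
TEE = BMR × activity factor = 2310.7727 × 1.45 = 3350.6205 kcal/day.

3351 kcal/day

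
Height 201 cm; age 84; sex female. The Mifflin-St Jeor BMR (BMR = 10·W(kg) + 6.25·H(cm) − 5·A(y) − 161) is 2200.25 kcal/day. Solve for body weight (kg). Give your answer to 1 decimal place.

152.5 kg

2200.25 = 10·W + 6.25(201) − 5(84) − 161
10·W = 2200.25 − 675.25 = 1525, so W = 152.5 kg.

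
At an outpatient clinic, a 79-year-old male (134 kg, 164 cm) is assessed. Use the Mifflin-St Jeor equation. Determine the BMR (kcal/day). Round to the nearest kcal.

1975 kcal/day

Mifflin-St Jeor (male): BMR = 10(134) + 6.25(164) − 5(79) + 5 = 1340 + 1025 − 395 + 5 = 1975 kcal/day.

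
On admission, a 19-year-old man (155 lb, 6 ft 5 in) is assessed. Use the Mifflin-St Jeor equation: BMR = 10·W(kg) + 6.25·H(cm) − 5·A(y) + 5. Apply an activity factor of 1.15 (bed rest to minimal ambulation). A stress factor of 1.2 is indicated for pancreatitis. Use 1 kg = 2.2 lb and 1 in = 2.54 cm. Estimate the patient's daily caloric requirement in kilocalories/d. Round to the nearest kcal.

Convert to metric: weight = 155 ÷ 2.2 = 70.4545 kg; height = (6×12 + 5) × 2.54 = 77 × 2.54 = 195.58 cm.
Mifflin-St Jeor (male): BMR = 10(70.4545) + 6.25(195.58) − 5(19) + 5 = 704.5455 + 1222.375 − 95 + 5 = 1836.9205 kcal/day.
TEE = BMR × activity factor = 1836.9205 × 1.15 = 2112.4585 kcal/day.
Apply stress factor: 2112.4585 × 1.2 = 2534.9502 kcal/day.

2535 kilocalories/d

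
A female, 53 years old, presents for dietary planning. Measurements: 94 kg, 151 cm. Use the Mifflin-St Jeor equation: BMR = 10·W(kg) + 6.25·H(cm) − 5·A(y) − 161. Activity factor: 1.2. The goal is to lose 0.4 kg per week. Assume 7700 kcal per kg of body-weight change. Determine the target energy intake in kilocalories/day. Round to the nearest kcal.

1309 kilocalories/day

Mifflin-St Jeor (female): BMR = 10(94) + 6.25(151) − 5(53) − 161 = 940 + 943.75 − 265 − 161 = 1457.75 kcal/day.
TEE = 1457.75 × 1.2 = 1749.3 kcal/day.
Required daily deficit = 0.4 × 7700 ÷ 7 = 440 kcal/day.
Target intake = 1749.3 − 440 = 1309.3 kcal/day.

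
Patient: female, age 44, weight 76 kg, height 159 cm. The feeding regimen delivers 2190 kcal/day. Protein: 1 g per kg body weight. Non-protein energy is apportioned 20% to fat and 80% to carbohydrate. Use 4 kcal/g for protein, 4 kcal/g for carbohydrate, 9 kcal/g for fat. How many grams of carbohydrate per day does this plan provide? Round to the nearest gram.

Protein = 1 × 76 = 76 g → 76 × 4 = 304 kcal.
Non-protein calories = 2190 − 304 = 1886 kcal.
Fat: 20% × 1886 = 377.2 kcal; carbohydrate: 1508.8 kcal.
Carbohydrate: 1508.8 kcal ÷ 4 kcal/g = 377.2 g.

377 g/day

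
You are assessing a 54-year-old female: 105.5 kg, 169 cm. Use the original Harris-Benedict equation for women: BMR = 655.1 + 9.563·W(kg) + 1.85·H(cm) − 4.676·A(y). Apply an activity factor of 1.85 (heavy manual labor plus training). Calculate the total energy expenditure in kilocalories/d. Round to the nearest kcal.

3190 kilocalories/d

Harris-Benedict: BMR = 655.1 + 9.563(105.5) + 1.85(169) − 4.676(54) = 1724.1425 kcal/day.
TEE = BMR × activity factor = 1724.1425 × 1.85 = 3189.6636 kcal/day.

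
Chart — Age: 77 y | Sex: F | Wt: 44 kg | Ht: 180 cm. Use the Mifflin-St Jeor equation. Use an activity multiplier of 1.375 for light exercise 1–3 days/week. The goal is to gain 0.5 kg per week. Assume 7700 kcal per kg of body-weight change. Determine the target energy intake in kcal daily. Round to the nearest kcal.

Mifflin-St Jeor (female): BMR = 10(44) + 6.25(180) − 5(77) − 161 = 440 + 1125 − 385 − 161 = 1019 kcal/day.
TEE = 1019 × 1.375 = 1401.125 kcal/day.
Required daily surplus = 0.5 × 7700 ÷ 7 = 550 kcal/day.
Target intake = 1401.125 + 550 = 1951.125 kcal/day.

1951 kcal daily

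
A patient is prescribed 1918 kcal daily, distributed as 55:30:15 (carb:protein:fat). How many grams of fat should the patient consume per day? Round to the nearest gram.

32 g/day

Fat energy = 15% × 1918 = 287.7 kcal.
At 9 kcal/g: 287.7 ÷ 9 = 31.9667 g.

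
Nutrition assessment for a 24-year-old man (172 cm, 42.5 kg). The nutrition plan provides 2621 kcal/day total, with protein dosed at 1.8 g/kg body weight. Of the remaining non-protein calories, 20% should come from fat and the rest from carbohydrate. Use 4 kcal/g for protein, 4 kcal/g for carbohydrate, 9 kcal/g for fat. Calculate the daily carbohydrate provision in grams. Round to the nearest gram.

463 g/day

Protein = 1.8 × 42.5 = 76.5 g → 76.5 × 4 = 306 kcal.
Non-protein calories = 2621 − 306 = 2315 kcal.
Fat: 20% × 2315 = 463 kcal; carbohydrate: 1852 kcal.
Carbohydrate: 1852 kcal ÷ 4 kcal/g = 463 g.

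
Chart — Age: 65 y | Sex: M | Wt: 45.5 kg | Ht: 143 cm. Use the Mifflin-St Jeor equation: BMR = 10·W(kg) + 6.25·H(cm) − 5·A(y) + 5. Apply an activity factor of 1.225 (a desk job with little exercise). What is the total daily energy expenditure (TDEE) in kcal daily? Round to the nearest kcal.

1260 kcal daily

Mifflin-St Jeor (male): BMR = 10(45.5) + 6.25(143) − 5(65) + 5 = 455 + 893.75 − 325 + 5 = 1028.75 kcal/day.
TEE = BMR × activity factor = 1028.75 × 1.225 = 1260.2188 kcal/day.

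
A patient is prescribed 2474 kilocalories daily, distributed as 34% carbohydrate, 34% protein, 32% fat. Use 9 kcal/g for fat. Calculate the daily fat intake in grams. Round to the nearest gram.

Fat energy = 32% × 2474 = 791.68 kcal.
At 9 kcal/g: 791.68 ÷ 9 = 87.9644 g.

88 g/day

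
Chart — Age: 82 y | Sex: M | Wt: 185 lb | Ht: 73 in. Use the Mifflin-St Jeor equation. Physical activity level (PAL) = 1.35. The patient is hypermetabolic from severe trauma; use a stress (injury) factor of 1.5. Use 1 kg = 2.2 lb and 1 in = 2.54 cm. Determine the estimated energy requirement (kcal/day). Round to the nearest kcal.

Convert to metric: weight = 185 ÷ 2.2 = 84.0909 kg; height = 73 × 2.54 = 185.42 cm.
Mifflin-St Jeor (male): BMR = 10(84.0909) + 6.25(185.42) − 5(82) + 5 = 840.9091 + 1158.875 − 410 + 5 = 1594.7841 kcal/day.
TEE = BMR × activity factor = 1594.7841 × 1.35 = 2152.9585 kcal/day.
Apply stress factor: 2152.9585 × 1.5 = 3229.4378 kcal/day.

3229 kcal/day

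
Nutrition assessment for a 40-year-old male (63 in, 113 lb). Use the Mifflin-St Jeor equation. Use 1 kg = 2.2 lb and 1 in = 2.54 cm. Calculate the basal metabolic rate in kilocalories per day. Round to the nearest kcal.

Convert to metric: weight = 113 ÷ 2.2 = 51.3636 kg; height = 63 × 2.54 = 160.02 cm.
Mifflin-St Jeor (male): BMR = 10(51.3636) + 6.25(160.02) − 5(40) + 5 = 513.6364 + 1000.125 − 200 + 5 = 1318.7614 kcal/day.

1319 kilocalories per day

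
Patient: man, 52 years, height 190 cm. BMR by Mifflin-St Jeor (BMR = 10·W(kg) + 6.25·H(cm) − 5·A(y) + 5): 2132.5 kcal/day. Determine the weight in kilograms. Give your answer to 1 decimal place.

120.0 kg

2132.5 = 10·W + 6.25(190) − 5(52) + 5
10·W = 2132.5 − 932.5 = 1200, so W = 120 kg.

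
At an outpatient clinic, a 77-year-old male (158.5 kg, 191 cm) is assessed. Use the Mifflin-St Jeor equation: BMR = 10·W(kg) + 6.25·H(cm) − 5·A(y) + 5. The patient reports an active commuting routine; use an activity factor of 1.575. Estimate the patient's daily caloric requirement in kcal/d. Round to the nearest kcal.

3778 kcal/d

Mifflin-St Jeor (male): BMR = 10(158.5) + 6.25(191) − 5(77) + 5 = 1585 + 1193.75 − 385 + 5 = 2398.75 kcal/day.
TEE = BMR × activity factor = 2398.75 × 1.575 = 3778.0313 kcal/day.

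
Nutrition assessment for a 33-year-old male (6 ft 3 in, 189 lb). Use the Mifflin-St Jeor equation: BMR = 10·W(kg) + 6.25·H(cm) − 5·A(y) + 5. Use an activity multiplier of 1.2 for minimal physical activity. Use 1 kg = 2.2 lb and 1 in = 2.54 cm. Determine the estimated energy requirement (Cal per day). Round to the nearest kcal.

2268 Cal per day

Convert to metric: weight = 189 ÷ 2.2 = 85.9091 kg; height = (6×12 + 3) × 2.54 = 75 × 2.54 = 190.5 cm.
Mifflin-St Jeor (male): BMR = 10(85.9091) + 6.25(190.5) − 5(33) + 5 = 859.0909 + 1190.625 − 165 + 5 = 1889.7159 kcal/day.
TEE = BMR × activity factor = 1889.7159 × 1.2 = 2267.6591 kcal/day.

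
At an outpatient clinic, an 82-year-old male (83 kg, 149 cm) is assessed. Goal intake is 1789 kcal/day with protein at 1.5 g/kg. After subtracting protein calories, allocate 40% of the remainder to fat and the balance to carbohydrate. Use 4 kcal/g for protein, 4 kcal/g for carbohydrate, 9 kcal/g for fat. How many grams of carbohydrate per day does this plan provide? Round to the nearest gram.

Protein = 1.5 × 83 = 124.5 g → 124.5 × 4 = 498 kcal.
Non-protein calories = 1789 − 498 = 1291 kcal.
Fat: 40% × 1291 = 516.4 kcal; carbohydrate: 774.6 kcal.
Carbohydrate: 774.6 kcal ÷ 4 kcal/g = 193.65 g.

194 g/day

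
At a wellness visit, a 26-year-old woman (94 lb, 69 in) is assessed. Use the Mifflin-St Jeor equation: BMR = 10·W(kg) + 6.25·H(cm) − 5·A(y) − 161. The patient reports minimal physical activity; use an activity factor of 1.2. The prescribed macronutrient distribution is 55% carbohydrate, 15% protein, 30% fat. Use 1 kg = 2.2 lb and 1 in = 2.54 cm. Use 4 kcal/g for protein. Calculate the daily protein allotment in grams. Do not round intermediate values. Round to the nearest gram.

55 g/day

Convert to metric: weight = 94 ÷ 2.2 = 42.7273 kg; height = 69 × 2.54 = 175.26 cm.
Mifflin-St Jeor (female): BMR = 10(42.7273) + 6.25(175.26) − 5(26) − 161 = 427.2727 + 1095.375 − 130 − 161 = 1231.6477 kcal/day.
TEE = 1231.6477 × 1.2 = 1477.9773 kcal/day.
Protein energy = 15% × 1477.9773 = 221.6966 kcal.
Protein = 221.6966 ÷ 4 kcal/g = 55.4241 g.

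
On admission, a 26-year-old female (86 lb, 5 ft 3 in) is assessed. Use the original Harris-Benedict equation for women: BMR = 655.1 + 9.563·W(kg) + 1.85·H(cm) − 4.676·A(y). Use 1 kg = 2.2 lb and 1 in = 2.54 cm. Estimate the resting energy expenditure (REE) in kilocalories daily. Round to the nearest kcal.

Convert to metric: weight = 86 ÷ 2.2 = 39.0909 kg; height = (5×12 + 3) × 2.54 = 63 × 2.54 = 160.02 cm.
Harris-Benedict: BMR = 655.1 + 9.563(39.0909) + 1.85(160.02) − 4.676(26) = 1203.3874 kcal/day.

1203 kilocalories daily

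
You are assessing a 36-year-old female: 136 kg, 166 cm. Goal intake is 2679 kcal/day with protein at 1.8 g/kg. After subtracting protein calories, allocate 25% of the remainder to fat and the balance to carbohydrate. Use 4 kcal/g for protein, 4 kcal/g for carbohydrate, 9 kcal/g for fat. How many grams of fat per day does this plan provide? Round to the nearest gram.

47 g/day

Protein = 1.8 × 136 = 244.8 g → 244.8 × 4 = 979.2 kcal.
Non-protein calories = 2679 − 979.2 = 1699.8 kcal.
Fat: 25% × 1699.8 = 424.95 kcal; carbohydrate: 1274.85 kcal.
Fat: 424.95 kcal ÷ 9 kcal/g = 47.2167 g.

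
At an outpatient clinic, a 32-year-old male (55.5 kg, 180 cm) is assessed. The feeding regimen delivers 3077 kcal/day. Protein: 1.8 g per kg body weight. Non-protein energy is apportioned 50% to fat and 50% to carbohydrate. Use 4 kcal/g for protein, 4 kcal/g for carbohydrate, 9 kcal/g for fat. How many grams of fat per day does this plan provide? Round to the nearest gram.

Protein = 1.8 × 55.5 = 99.9 g → 99.9 × 4 = 399.6 kcal.
Non-protein calories = 3077 − 399.6 = 2677.4 kcal.
Fat: 50% × 2677.4 = 1338.7 kcal; carbohydrate: 1338.7 kcal.
Fat: 1338.7 kcal ÷ 9 kcal/g = 148.7444 g.

149 g/day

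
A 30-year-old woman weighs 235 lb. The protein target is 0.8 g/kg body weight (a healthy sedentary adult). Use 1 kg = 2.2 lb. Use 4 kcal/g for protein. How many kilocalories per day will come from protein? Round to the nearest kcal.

Weight in kg = 235 ÷ 2.2 = 106.8182 kg.
Protein = 0.8 g/kg × 106.8182 kg = 85.4545 g/day.
Protein energy = 85.4545 g × 4 kcal/g = 341.8182 kcal/day.

342 kcal/day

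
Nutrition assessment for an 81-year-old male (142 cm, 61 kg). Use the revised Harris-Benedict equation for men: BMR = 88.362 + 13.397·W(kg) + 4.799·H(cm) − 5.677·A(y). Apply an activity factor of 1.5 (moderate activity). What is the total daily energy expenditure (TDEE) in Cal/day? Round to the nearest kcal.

1691 Cal/day

Harris-Benedict: BMR = 88.362 + 13.397(61) + 4.799(142) − 5.677(81) = 1127.2 kcal/day.
TEE = BMR × activity factor = 1127.2 × 1.5 = 1690.8 kcal/day.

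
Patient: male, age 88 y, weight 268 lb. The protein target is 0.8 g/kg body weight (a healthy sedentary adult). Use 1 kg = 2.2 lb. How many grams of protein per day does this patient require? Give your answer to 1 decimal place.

Weight in kg = 268 ÷ 2.2 = 121.8182 kg.
Protein = 0.8 g/kg × 121.8182 kg = 97.4545 g/day.

97.5 g/day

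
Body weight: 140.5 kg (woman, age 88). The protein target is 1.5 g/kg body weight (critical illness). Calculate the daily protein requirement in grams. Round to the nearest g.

Protein = 1.5 g/kg × 140.5 kg = 210.75 g/day.

211 g/day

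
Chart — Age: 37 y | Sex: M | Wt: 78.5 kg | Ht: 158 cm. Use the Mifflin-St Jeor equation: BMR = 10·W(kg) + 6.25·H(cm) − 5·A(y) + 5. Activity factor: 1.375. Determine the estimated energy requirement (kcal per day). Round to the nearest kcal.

2190 kcal per day

Mifflin-St Jeor (male): BMR = 10(78.5) + 6.25(158) − 5(37) + 5 = 785 + 987.5 − 185 + 5 = 1592.5 kcal/day.
TEE = BMR × activity factor = 1592.5 × 1.375 = 2189.6875 kcal/day.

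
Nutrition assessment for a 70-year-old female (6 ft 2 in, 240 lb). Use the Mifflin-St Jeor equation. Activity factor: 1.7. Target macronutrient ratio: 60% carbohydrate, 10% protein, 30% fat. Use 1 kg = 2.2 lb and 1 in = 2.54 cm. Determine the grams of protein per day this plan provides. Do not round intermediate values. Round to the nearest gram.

75 g/day

Convert to metric: weight = 240 ÷ 2.2 = 109.0909 kg; height = (6×12 + 2) × 2.54 = 74 × 2.54 = 187.96 cm.
Mifflin-St Jeor (female): BMR = 10(109.0909) + 6.25(187.96) − 5(70) − 161 = 1090.9091 + 1174.75 − 350 − 161 = 1754.6591 kcal/day.
TEE = 1754.6591 × 1.7 = 2982.9205 kcal/day.
Protein energy = 10% × 2982.9205 = 298.292 kcal.
Protein = 298.292 ÷ 4 kcal/g = 74.573 g.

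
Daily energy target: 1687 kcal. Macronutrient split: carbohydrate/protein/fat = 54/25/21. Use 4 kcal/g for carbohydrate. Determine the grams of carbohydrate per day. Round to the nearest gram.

228 g/day

Carbohydrate energy = 54% × 1687 = 910.98 kcal.
At 4 kcal/g: 910.98 ÷ 4 = 227.745 g.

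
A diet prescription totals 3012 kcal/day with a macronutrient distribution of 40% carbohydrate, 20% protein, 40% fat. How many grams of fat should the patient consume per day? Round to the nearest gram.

134 g/day

Fat energy = 40% × 3012 = 1204.8 kcal.
At 9 kcal/g: 1204.8 ÷ 9 = 133.8667 g.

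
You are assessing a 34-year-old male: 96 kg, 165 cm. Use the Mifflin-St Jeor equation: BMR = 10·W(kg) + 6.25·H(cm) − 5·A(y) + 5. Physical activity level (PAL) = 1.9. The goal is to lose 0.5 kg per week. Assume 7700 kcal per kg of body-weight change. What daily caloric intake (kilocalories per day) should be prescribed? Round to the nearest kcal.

Mifflin-St Jeor (male): BMR = 10(96) + 6.25(165) − 5(34) + 5 = 960 + 1031.25 − 170 + 5 = 1826.25 kcal/day.
TEE = 1826.25 × 1.9 = 3469.875 kcal/day.
Required daily deficit = 0.5 × 7700 ÷ 7 = 550 kcal/day.
Target intake = 3469.875 − 550 = 2919.875 kcal/day.

2920 kilocalories per day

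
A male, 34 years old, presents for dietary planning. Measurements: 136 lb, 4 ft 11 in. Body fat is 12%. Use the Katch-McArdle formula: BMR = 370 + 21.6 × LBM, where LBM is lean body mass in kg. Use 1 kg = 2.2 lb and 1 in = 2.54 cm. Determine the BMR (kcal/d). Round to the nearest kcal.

1545 kcal/d

Convert to metric: weight = 136 ÷ 2.2 = 61.8182 kg; height = (4×12 + 11) × 2.54 = 59 × 2.54 = 149.86 cm.
LBM = 61.8182 × (1 − 0.12) = 54.4 kg. Katch-McArdle: BMR = 370 + 21.6 × 54.4 = 1545.04 kcal/day.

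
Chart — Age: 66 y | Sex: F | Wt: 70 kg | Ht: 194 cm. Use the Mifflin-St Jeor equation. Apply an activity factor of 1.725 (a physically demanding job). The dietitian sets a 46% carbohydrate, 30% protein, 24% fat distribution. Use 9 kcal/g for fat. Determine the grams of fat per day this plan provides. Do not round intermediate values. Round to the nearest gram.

65 g/day

Mifflin-St Jeor (female): BMR = 10(70) + 6.25(194) − 5(66) − 161 = 700 + 1212.5 − 330 − 161 = 1421.5 kcal/day.
TEE = 1421.5 × 1.725 = 2452.0875 kcal/day.
Fat energy = 24% × 2452.0875 = 588.501 kcal.
Fat = 588.501 ÷ 9 kcal/g = 65.389 g.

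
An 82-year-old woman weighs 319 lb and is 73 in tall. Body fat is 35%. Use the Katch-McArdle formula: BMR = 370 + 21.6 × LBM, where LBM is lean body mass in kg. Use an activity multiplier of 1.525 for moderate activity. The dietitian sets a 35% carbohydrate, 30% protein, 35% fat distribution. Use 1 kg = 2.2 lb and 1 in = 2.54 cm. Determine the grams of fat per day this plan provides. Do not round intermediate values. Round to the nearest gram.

Convert to metric: weight = 319 ÷ 2.2 = 145 kg; height = 73 × 2.54 = 185.42 cm.
LBM = 145 × (1 − 0.35) = 94.25 kg. Katch-McArdle: BMR = 370 + 21.6 × 94.25 = 2405.8 kcal/day.
TEE = 2405.8 × 1.525 = 3668.845 kcal/day.
Fat energy = 35% × 3668.845 = 1284.0958 kcal.
Fat = 1284.0958 ÷ 9 kcal/g = 142.6773 g.

143 g/day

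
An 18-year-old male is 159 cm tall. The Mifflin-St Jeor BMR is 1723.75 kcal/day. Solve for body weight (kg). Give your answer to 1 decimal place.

81.5 kg

1723.75 = 10·W + 6.25(159) − 5(18) + 5
10·W = 1723.75 − 908.75 = 815, so W = 81.5 kg.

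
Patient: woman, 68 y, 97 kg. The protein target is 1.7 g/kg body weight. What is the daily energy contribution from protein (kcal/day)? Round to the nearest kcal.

660 kcal/day

Protein = 1.7 g/kg × 97 kg = 164.9 g/day.
Protein energy = 164.9 g × 4 kcal/g = 659.6 kcal/day.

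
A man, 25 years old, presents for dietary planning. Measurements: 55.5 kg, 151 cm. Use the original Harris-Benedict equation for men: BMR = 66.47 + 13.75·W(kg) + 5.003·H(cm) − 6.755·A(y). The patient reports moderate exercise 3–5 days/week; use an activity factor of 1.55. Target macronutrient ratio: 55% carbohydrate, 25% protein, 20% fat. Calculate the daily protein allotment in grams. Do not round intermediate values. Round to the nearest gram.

137 g/day

Harris-Benedict: BMR = 66.47 + 13.75(55.5) + 5.003(151) − 6.755(25) = 1416.173 kcal/day.
TEE = 1416.173 × 1.55 = 2195.0682 kcal/day.
Protein energy = 25% × 2195.0682 = 548.767 kcal.
Protein = 548.767 ÷ 4 kcal/g = 137.1918 g.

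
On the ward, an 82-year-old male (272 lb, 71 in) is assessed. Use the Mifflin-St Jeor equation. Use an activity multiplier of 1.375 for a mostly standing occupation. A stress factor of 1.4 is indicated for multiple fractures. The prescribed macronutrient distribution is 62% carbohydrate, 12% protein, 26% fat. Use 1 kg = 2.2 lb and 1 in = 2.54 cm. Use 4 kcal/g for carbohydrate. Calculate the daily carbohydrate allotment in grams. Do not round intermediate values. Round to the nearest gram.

584 g/day

Convert to metric: weight = 272 ÷ 2.2 = 123.6364 kg; height = 71 × 2.54 = 180.34 cm.
Mifflin-St Jeor (male): BMR = 10(123.6364) + 6.25(180.34) − 5(82) + 5 = 1236.3636 + 1127.125 − 410 + 5 = 1958.4886 kcal/day.
TEE = 1958.4886 × 1.375 = 2692.9219 kcal/day.
With stress factor 1.4: 2692.9219 × 1.4 = 3770.0906 kcal/day.
Carbohydrate energy = 62% × 3770.0906 = 2337.4562 kcal.
Carbohydrate = 2337.4562 ÷ 4 kcal/g = 584.364 g.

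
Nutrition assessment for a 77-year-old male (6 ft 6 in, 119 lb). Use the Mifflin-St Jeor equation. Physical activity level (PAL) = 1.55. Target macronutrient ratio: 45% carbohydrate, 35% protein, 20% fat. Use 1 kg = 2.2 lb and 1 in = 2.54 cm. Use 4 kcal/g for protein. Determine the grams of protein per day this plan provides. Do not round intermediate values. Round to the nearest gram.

190 g/day

Convert to metric: weight = 119 ÷ 2.2 = 54.0909 kg; height = (6×12 + 6) × 2.54 = 78 × 2.54 = 198.12 cm.
Mifflin-St Jeor (male): BMR = 10(54.0909) + 6.25(198.12) − 5(77) + 5 = 540.9091 + 1238.25 − 385 + 5 = 1399.1591 kcal/day.
TEE = 1399.1591 × 1.55 = 2168.6966 kcal/day.
Protein energy = 35% × 2168.6966 = 759.0438 kcal.
Protein = 759.0438 ÷ 4 kcal/g = 189.761 g.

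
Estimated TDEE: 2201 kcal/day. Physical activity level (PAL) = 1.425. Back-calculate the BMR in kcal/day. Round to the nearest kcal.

BMR = TEE ÷ activity factor = 2201 ÷ 1.425 = 1544.5614 kcal/day.

1545 kcal/day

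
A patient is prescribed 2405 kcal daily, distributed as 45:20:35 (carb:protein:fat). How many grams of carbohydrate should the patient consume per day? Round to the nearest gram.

271 g/day

Carbohydrate energy = 45% × 2405 = 1082.25 kcal.
At 4 kcal/g: 1082.25 ÷ 4 = 270.5625 g.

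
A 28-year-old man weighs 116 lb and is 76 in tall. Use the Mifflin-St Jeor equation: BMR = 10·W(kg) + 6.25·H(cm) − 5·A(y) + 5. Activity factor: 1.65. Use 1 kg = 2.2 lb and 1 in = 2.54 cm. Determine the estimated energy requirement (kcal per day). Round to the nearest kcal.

Convert to metric: weight = 116 ÷ 2.2 = 52.7273 kg; height = 76 × 2.54 = 193.04 cm.
Mifflin-St Jeor (male): BMR = 10(52.7273) + 6.25(193.04) − 5(28) + 5 = 527.2727 + 1206.5 − 140 + 5 = 1598.7727 kcal/day.
TEE = BMR × activity factor = 1598.7727 × 1.65 = 2637.975 kcal/day.

2638 kcal per day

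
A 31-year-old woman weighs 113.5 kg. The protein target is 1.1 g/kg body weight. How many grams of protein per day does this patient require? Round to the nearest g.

125 g/day

Protein = 1.1 g/kg × 113.5 kg = 124.85 g/day.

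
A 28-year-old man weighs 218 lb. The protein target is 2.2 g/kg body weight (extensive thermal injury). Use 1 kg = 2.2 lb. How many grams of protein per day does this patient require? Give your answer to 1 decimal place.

218.0 g/day

Weight in kg = 218 ÷ 2.2 = 99.0909 kg.
Protein = 2.2 g/kg × 99.0909 kg = 218 g/day.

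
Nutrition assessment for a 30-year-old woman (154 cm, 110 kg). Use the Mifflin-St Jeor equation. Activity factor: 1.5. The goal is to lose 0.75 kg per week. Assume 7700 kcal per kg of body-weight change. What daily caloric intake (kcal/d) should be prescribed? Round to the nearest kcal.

1802 kcal/d

Mifflin-St Jeor (female): BMR = 10(110) + 6.25(154) − 5(30) − 161 = 1100 + 962.5 − 150 − 161 = 1751.5 kcal/day.
TEE = 1751.5 × 1.5 = 2627.25 kcal/day.
Required daily deficit = 0.75 × 7700 ÷ 7 = 825 kcal/day.
Target intake = 2627.25 − 825 = 1802.25 kcal/day.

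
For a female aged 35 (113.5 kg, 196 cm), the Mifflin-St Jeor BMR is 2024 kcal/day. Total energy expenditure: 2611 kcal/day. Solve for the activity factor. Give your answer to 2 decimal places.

1.29

Activity factor = TEE ÷ BMR = 2611 ÷ 2024 = 1.29.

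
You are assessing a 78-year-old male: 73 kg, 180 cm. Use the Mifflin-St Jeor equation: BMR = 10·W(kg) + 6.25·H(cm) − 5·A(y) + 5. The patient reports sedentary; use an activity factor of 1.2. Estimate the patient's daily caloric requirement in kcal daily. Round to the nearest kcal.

1764 kcal daily

Mifflin-St Jeor (male): BMR = 10(73) + 6.25(180) − 5(78) + 5 = 730 + 1125 − 390 + 5 = 1470 kcal/day.
TEE = BMR × activity factor = 1470 × 1.2 = 1764 kcal/day.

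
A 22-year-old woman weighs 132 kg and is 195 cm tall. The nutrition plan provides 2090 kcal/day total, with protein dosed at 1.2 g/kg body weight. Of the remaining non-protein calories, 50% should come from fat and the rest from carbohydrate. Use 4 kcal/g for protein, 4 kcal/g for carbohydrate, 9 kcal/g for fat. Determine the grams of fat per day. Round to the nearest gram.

81 g/day

Protein = 1.2 × 132 = 158.4 g → 158.4 × 4 = 633.6 kcal.
Non-protein calories = 2090 − 633.6 = 1456.4 kcal.
Fat: 50% × 1456.4 = 728.2 kcal; carbohydrate: 728.2 kcal.
Fat: 728.2 kcal ÷ 9 kcal/g = 80.9111 g.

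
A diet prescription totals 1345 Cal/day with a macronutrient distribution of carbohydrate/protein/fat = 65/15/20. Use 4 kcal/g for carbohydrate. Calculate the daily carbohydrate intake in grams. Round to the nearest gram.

Carbohydrate energy = 65% × 1345 = 874.25 kcal.
At 4 kcal/g: 874.25 ÷ 4 = 218.5625 g.

219 g/day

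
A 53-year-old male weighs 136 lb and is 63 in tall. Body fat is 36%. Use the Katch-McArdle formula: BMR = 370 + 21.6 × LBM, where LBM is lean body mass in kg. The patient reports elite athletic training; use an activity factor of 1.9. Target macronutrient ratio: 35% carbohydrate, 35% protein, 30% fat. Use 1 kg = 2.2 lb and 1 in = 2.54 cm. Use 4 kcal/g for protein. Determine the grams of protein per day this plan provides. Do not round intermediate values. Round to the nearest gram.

Convert to metric: weight = 136 ÷ 2.2 = 61.8182 kg; height = 63 × 2.54 = 160.02 cm.
LBM = 61.8182 × (1 − 0.36) = 39.5636 kg. Katch-McArdle: BMR = 370 + 21.6 × 39.5636 = 1224.5745 kcal/day.
TEE = 1224.5745 × 1.9 = 2326.6916 kcal/day.
Protein energy = 35% × 2326.6916 = 814.3421 kcal.
Protein = 814.3421 ÷ 4 kcal/g = 203.5855 g.

204 g/day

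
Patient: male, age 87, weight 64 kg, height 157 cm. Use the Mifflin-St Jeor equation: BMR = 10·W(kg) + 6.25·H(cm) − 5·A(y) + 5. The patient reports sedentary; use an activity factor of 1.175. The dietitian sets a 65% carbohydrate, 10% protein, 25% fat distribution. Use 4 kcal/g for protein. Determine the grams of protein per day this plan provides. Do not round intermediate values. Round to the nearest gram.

35 g/day

Mifflin-St Jeor (male): BMR = 10(64) + 6.25(157) − 5(87) + 5 = 640 + 981.25 − 435 + 5 = 1191.25 kcal/day.
TEE = 1191.25 × 1.175 = 1399.7188 kcal/day.
Protein energy = 10% × 1399.7188 = 139.9719 kcal.
Protein = 139.9719 ÷ 4 kcal/g = 34.993 g.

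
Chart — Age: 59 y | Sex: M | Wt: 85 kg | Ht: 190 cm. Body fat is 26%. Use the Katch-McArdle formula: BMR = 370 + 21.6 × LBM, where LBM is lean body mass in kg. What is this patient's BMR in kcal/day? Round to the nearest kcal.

1729 kcal/day

LBM = 85 × (1 − 0.26) = 62.9 kg. Katch-McArdle: BMR = 370 + 21.6 × 62.9 = 1728.64 kcal/day.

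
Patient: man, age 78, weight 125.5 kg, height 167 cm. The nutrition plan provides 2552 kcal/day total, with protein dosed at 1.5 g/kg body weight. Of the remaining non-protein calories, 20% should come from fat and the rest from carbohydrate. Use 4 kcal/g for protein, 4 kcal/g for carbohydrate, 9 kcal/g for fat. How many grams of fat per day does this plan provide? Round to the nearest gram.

Protein = 1.5 × 125.5 = 188.25 g → 188.25 × 4 = 753 kcal.
Non-protein calories = 2552 − 753 = 1799 kcal.
Fat: 20% × 1799 = 359.8 kcal; carbohydrate: 1439.2 kcal.
Fat: 359.8 kcal ÷ 9 kcal/g = 39.9778 g.

40 g/day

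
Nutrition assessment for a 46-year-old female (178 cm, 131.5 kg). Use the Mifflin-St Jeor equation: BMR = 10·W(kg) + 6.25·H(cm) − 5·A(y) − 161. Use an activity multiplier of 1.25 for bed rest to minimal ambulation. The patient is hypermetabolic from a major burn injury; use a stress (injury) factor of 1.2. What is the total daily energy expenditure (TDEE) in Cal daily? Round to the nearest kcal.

3055 Cal daily

Mifflin-St Jeor (female): BMR = 10(131.5) + 6.25(178) − 5(46) − 161 = 1315 + 1112.5 − 230 − 161 = 2036.5 kcal/day.
TEE = BMR × activity factor = 2036.5 × 1.25 = 2545.625 kcal/day.
Apply stress factor: 2545.625 × 1.2 = 3054.75 kcal/day.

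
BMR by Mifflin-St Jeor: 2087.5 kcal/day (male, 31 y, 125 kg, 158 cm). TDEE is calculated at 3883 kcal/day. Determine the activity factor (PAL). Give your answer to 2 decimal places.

1.86

Activity factor = TEE ÷ BMR = 3883 ÷ 2087.5 = 1.86.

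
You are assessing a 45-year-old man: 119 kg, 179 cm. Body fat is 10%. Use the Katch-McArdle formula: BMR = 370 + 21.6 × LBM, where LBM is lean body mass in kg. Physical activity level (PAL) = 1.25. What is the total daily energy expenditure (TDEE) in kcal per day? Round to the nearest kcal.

LBM = 119 × (1 − 0.1) = 107.1 kg. Katch-McArdle: BMR = 370 + 21.6 × 107.1 = 2683.36 kcal/day.
TEE = BMR × activity factor = 2683.36 × 1.25 = 3354.2 kcal/day.

3354 kcal per day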